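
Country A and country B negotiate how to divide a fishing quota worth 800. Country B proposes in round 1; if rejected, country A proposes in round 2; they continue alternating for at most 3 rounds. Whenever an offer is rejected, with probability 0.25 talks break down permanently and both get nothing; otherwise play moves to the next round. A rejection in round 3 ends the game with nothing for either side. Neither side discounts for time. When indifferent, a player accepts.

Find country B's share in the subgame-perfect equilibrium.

650

By backward induction:
Round 3 (country B proposes): country A will accept anything ≥ 0, so country B offers 0 and keeps 800.
Round 2 (country A proposes): rejecting gives country B an expected 0.75 × 800 = 600. Country A offers 600 and keeps 800 − 600 = 200.
Round 1 (country B proposes): rejecting gives country A an expected 0.75 × 200 = 150, so country B offers 150, keeping 650.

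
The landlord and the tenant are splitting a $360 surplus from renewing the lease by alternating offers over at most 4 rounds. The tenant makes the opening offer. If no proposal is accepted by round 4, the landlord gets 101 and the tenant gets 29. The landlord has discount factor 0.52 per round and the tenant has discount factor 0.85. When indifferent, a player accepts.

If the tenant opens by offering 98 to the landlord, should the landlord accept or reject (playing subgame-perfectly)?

Reject

Round 4 (the landlord proposes): the tenant gets 29 if talks fail, so the landlord offers 29 and keeps 331.
Round 3 (the tenant proposes): the landlord can get 331 next round, worth 0.52 × 331 = 172.12 now; the tenant offers that and keeps 187.88.
Round 2 (the landlord proposes): the tenant can get 187.88 next round, worth 0.85 × 187.88 = 159.698 now, so the landlord offers 159.698, keeping 200.302.
So by rejecting in round 1, the landlord gets 200.302 next round, worth 0.52 × 200.302 = 104.15704 now.
Offer 98 < 104.15704, so the landlord rejects.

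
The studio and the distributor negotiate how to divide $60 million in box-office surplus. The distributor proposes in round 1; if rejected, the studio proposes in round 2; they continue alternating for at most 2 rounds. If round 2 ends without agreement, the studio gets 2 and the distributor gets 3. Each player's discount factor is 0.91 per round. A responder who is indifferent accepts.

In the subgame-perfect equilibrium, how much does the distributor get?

Round 2 (the studio proposes): the distributor gets 3 if talks fail, so the studio offers 3 and keeps 57.
Round 1 (the distributor proposes): the studio can get 57 next round, worth 0.91 × 57 = 51.87 now; the distributor offers that and keeps 8.13.

8.13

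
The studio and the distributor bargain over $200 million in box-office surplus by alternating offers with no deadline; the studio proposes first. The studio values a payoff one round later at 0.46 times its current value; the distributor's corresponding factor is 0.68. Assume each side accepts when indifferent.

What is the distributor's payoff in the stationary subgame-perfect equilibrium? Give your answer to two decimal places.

106.87

When the studio proposes, the distributor accepts any offer worth at least 0.68 times what the distributor would get by proposing next round; and vice versa.
This gives x = 200 − 0.68y and y = 200 − 0.46x, where x and y are each side's share when it proposes.
Hence (1 − 0.68·0.46)x = 200(1 − 0.68), i.e. 0.6872·x = 64.
x ≈ 93.1315; the distributor's share is 200 − x ≈ 106.8685.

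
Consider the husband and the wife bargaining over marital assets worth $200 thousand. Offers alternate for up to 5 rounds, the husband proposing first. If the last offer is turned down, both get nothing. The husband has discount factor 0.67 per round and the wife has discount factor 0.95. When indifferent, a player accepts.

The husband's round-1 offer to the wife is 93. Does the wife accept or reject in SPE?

Round 5 (the husband proposes): rejection yields 0 for the wife; the husband offers 0 and keeps 200.
Round 4 (the wife proposes): the husband can get 200 next round, worth 0.67 × 200 = 134 now, so the wife offers 134, keeping 66.
Round 3 (the husband proposes): the wife can get 66 next round, worth 0.95 × 66 = 62.7 now; the husband offers that and keeps 137.3.
Round 2 (the wife proposes): the husband can get 137.3 next round, worth 0.67 × 137.3 = 91.991 now; the wife offers that and keeps 108.009.
So by rejecting in round 1, the wife gets 108.009 next round, worth 0.95 × 108.009 = 102.60855 now.
Offer 93 < 102.60855, so the wife rejects.

Reject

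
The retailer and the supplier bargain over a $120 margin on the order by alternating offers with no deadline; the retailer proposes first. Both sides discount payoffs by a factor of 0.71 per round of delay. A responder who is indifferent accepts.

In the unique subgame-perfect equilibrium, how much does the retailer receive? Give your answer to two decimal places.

70.18

In a stationary SPE each proposer offers the other exactly their discounted continuation value.
If the retailer keeps x when proposing and the supplier keeps y when proposing, then x = 120 − 0.71y and y = 120 − 0.71x.
Solving: x = 120(1 − 0.71) / (1 − 0.71·0.71) = 34.8 / 0.4959 ≈ 70.1754.
The supplier gets 120 − 70.1754 ≈ 49.8246.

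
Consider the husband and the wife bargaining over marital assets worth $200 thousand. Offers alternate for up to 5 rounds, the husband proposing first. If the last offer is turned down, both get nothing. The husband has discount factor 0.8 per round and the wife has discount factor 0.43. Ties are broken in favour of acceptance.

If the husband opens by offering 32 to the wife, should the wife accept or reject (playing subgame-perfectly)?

Round 5 (the husband proposes): rejection yields 0 for the wife; the husband offers 0 and keeps 200.
Round 4 (the wife proposes): the husband can get 200 next round, worth 0.8 × 200 = 160 now, so the wife offers 160, keeping 40.
Round 3 (the husband proposes): the wife can get 40 next round, worth 0.43 × 40 = 17.2 now. The husband offers 17.2 and keeps 200 − 17.2 = 182.8.
Round 2 (the wife proposes): the husband can get 182.8 next round, worth 0.8 × 182.8 = 146.24 now. The wife offers 146.24 and keeps 200 − 146.24 = 53.76.
So by rejecting in round 1, the wife gets 53.76 next round, worth 0.43 × 53.76 = 23.1168 now.
Offer 32 ≥ 23.1168, so the wife accepts.

Accept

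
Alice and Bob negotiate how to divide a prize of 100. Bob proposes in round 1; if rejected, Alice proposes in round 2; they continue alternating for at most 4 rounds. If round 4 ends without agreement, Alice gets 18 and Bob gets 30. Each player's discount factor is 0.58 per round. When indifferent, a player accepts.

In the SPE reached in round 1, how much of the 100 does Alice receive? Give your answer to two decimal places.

Round 4 (Alice proposes): Bob gets 30 if talks fail, so Alice offers 30 and keeps 70.
Round 3 (Bob proposes): Alice can get 70 next round, worth 0.58 × 70 = 40.6 now; Bob offers that and keeps 59.4.
Round 2 (Alice proposes): Bob can get 59.4 next round, worth 0.58 × 59.4 = 34.452 now. Alice offers 34.452 and keeps 100 − 34.452 = 65.548.
Round 1 (Bob proposes): Alice can get 65.548 next round, worth 0.58 × 65.548 = 38.01784 now, so Bob offers 38.01784, keeping 61.98216.

38.02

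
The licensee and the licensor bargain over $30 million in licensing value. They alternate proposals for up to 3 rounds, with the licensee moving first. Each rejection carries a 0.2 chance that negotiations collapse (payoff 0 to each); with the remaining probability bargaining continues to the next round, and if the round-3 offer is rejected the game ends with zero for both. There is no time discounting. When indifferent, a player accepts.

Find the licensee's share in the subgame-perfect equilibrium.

25.2

By backward induction:
Round 3 (the licensee proposes): the licensor will accept anything ≥ 0, so the licensee offers 0 and keeps 30.
Round 2 (the licensor proposes): rejecting gives the licensee an expected 0.8 × 30 = 24; the licensor offers that and keeps 6.
Round 1 (the licensee proposes): rejecting gives the licensor an expected 0.8 × 6 = 4.8. The licensee offers 4.8 and keeps 30 − 4.8 = 25.2.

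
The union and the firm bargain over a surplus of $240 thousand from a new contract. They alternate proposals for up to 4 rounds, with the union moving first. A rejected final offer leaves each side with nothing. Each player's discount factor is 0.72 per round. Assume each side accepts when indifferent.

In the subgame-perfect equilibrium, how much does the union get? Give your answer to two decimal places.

102.04

By backward induction:
Round 4 (the firm proposes): the union will accept anything ≥ 0, so the firm offers 0 and keeps 240.
Round 3 (the union proposes): the firm can get 240 next round, worth 0.72 × 240 = 172.8 now; the union offers that and keeps 67.2.
Round 2 (the firm proposes): the union can get 67.2 next round, worth 0.72 × 67.2 = 48.384 now; the firm offers that and keeps 191.616.
Round 1 (the union proposes): the firm can get 191.616 next round, worth 0.72 × 191.616 = 137.96352 now. The union offers 137.96352 and keeps 240 − 137.96352 = 102.03648.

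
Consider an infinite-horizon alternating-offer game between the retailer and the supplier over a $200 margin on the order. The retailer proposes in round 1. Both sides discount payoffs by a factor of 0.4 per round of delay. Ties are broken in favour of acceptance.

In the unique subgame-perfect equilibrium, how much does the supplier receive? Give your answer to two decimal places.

57.14

Let x be the retailer's share when the retailer proposes and y be the supplier's share when the supplier proposes.
The supplier accepts iff offered ≥ 0.4·y, so x = 200 − 0.4y. Symmetrically y = 200 − 0.4x.
Substituting: x = 200 − 0.4(200 − 0.4x), giving x(1 − 0.4·0.4) = 200(1 − 0.4).
So x = 200 × 0.6 / 0.84 ≈ 142.8571, and the supplier receives 200 − x ≈ 57.1429.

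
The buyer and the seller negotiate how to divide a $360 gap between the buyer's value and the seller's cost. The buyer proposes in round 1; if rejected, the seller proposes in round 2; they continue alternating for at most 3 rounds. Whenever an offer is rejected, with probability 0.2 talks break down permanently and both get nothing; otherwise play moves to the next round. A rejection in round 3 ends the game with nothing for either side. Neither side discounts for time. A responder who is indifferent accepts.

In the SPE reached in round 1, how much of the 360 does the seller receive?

Round 3 (the buyer proposes): the seller will accept anything ≥ 0, so the buyer offers 0 and keeps 360.
Round 2 (the seller proposes): rejecting gives the buyer an expected 0.8 × 360 = 288, so the seller offers 288, keeping 72.
Round 1 (the buyer proposes): rejecting gives the seller an expected 0.8 × 72 = 57.6; the buyer offers that and keeps 302.4.

57.6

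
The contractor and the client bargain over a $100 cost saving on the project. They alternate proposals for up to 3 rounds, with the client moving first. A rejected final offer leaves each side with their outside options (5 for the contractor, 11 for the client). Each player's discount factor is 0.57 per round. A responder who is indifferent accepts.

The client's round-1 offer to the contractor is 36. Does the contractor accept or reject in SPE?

Work out the contractor's continuation value if the offer is rejected.
Round 3 (the client proposes): the contractor gets 5 if talks fail, so the client offers 5 and keeps 95.
Round 2 (the contractor proposes): the client can get 95 next round, worth 0.57 × 95 = 54.15 now; the contractor offers that and keeps 45.85.
So by rejecting in round 1, the contractor gets 45.85 next round, worth 0.57 × 45.85 = 26.1345 now.
Offer 36 ≥ 26.1345, so the contractor accepts.

Accept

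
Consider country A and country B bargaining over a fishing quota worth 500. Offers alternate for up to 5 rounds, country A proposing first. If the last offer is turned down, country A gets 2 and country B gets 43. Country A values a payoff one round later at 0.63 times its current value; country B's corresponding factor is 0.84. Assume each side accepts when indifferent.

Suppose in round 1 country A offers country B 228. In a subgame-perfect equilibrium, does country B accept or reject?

Reject

Round 5 (country A proposes): country B gets 43 if talks fail, so country A offers 43 and keeps 457.
Round 4 (country B proposes): country A can get 457 next round, worth 0.63 × 457 = 287.91 now, so country B offers 287.91, keeping 212.09.
Round 3 (country A proposes): country B can get 212.09 next round, worth 0.84 × 212.09 = 178.1556 now, so country A offers 178.1556, keeping 321.8444.
Round 2 (country B proposes): country A can get 321.8444 next round, worth 0.63 × 321.8444 = 202.761972 now; country B offers that and keeps 297.238028.
So by rejecting in round 1, country B gets 297.238028 next round, worth 0.84 × 297.238028 = 249.67994352 now.
Offer 228 < 249.67994352, so country B rejects.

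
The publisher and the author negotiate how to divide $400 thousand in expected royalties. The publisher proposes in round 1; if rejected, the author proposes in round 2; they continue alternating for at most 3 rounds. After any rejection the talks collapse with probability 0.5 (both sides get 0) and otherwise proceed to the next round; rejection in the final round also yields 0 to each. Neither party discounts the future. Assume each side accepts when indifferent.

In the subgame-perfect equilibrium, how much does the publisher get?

By backward induction:
Round 3 (the publisher proposes): rejection yields 0 for the author; the publisher offers 0 and keeps 400.
Round 2 (the author proposes): rejecting gives the publisher an expected 0.5 × 400 = 200, so the author offers 200, keeping 200.
Round 1 (the publisher proposes): rejecting gives the author an expected 0.5 × 200 = 100, so the publisher offers 100, keeping 300.

300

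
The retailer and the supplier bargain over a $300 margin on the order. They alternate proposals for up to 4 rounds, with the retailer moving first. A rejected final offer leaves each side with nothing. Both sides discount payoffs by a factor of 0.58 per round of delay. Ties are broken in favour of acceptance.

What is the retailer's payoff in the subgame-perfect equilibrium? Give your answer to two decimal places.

168.39

Round 4 (the supplier proposes): rejection yields 0 for the retailer; the supplier offers 0 and keeps 300.
Round 3 (the retailer proposes): the supplier can get 300 next round, worth 0.58 × 300 = 174 now. The retailer offers 174 and keeps 300 − 174 = 126.
Round 2 (the supplier proposes): the retailer can get 126 next round, worth 0.58 × 126 = 73.08 now. The supplier offers 73.08 and keeps 300 − 73.08 = 226.92.
Round 1 (the retailer proposes): the supplier can get 226.92 next round, worth 0.58 × 226.92 = 131.6136 now. The retailer offers 131.6136 and keeps 300 − 131.6136 = 168.3864.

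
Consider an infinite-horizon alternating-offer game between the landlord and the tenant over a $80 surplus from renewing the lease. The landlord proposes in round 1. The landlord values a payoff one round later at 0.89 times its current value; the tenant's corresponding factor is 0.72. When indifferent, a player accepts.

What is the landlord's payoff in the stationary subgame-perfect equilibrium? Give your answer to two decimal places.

62.36

When the landlord proposes, the tenant accepts any offer worth at least 0.72 times what the tenant would get by proposing next round; and vice versa.
This gives x = 80 − 0.72y and y = 80 − 0.89x, where x and y are each side's share when it proposes.
Hence (1 − 0.72·0.89)x = 80(1 − 0.72), i.e. 0.3592·x = 22.4.
x ≈ 62.3608; the tenant's share is 80 − x ≈ 17.6392.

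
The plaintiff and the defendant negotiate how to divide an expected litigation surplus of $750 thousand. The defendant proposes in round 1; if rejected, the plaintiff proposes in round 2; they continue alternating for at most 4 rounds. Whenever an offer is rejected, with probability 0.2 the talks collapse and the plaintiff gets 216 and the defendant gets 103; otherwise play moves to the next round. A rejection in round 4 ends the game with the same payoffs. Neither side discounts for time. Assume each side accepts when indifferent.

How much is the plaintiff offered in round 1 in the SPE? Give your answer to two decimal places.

By backward induction:
Round 4 (the plaintiff proposes): the defendant gets 103 if talks fail, so the plaintiff offers 103 and keeps 647.
Round 3 (the defendant proposes): rejecting gives the plaintiff an expected 0.8 × 647 + 0.2 × 216 = 560.8. The defendant offers 560.8 and keeps 750 − 560.8 = 189.2.
Round 2 (the plaintiff proposes): rejecting gives the defendant an expected 0.8 × 189.2 + 0.2 × 103 = 171.96. The plaintiff offers 171.96 and keeps 750 − 171.96 = 578.04.
Round 1 (the defendant proposes): rejecting gives the plaintiff an expected 0.8 × 578.04 + 0.2 × 216 = 505.632, so the defendant offers 505.632, keeping 244.368.

505.63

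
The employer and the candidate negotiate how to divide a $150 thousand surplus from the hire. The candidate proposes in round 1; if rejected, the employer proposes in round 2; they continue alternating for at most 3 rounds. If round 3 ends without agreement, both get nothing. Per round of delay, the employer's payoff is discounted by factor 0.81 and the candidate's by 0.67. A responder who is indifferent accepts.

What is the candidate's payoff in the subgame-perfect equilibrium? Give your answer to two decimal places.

Round 3 (the candidate proposes): rejection yields 0 for the employer; the candidate offers 0 and keeps 150.
Round 2 (the employer proposes): the candidate can get 150 next round, worth 0.67 × 150 = 100.5 now. The employer offers 100.5 and keeps 150 − 100.5 = 49.5.
Round 1 (the candidate proposes): the employer can get 49.5 next round, worth 0.81 × 49.5 = 40.095 now; the candidate offers that and keeps 109.905.

109.91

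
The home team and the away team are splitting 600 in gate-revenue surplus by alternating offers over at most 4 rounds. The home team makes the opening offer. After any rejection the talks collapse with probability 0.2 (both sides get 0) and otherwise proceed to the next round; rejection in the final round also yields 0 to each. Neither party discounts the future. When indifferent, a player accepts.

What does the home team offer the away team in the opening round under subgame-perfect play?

Round 4 (the away team proposes): rejection yields 0 for the home team; the away team offers 0 and keeps 600.
Round 3 (the home team proposes): rejecting gives the away team an expected 0.8 × 600 = 480, so the home team offers 480, keeping 120.
Round 2 (the away team proposes): rejecting gives the home team an expected 0.8 × 120 = 96; the away team offers that and keeps 504.
Round 1 (the home team proposes): rejecting gives the away team an expected 0.8 × 504 = 403.2, so the home team offers 403.2, keeping 196.8.

403.2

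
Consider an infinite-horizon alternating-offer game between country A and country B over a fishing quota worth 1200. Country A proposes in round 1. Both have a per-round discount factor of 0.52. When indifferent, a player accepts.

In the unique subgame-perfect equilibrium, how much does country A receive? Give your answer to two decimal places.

789.47

In a stationary SPE each proposer offers the other exactly their discounted continuation value.
If country A keeps x when proposing and country B keeps y when proposing, then x = 1200 − 0.52y and y = 1200 − 0.52x.
Solving: x = 1200(1 − 0.52) / (1 − 0.52·0.52) = 576 / 0.7296 ≈ 789.4737.
Country B gets 1200 − 789.4737 ≈ 410.5263.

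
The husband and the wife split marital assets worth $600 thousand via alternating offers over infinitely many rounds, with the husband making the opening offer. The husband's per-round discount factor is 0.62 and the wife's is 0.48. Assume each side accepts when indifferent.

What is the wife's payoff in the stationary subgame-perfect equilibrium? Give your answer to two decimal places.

Let x be the husband's share when the husband proposes and y be the wife's share when the wife proposes.
The wife accepts iff offered ≥ 0.48·y, so x = 600 − 0.48y. Symmetrically y = 600 − 0.62x.
Substituting: x = 600 − 0.48(600 − 0.62x), giving x(1 − 0.62·0.48) = 600(1 − 0.48).
So x = 600 × 0.52 / 0.7024 ≈ 444.1913, and the wife receives 600 − x ≈ 155.8087.

155.81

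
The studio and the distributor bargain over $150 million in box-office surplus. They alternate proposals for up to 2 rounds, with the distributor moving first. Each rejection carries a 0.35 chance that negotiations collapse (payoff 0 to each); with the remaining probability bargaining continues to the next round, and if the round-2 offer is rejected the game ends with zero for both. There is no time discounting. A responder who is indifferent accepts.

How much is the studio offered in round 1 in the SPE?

Round 2 (the studio proposes): the distributor will accept anything ≥ 0, so the studio offers 0 and keeps 150.
Round 1 (the distributor proposes): rejecting gives the studio an expected 0.65 × 150 = 97.5; the distributor offers that and keeps 52.5.

97.5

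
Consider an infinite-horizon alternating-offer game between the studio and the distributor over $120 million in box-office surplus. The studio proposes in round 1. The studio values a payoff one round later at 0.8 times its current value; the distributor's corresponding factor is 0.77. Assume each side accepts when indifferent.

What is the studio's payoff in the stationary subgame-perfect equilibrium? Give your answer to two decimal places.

In a stationary SPE each proposer offers the other exactly their discounted continuation value.
If the studio keeps x when proposing and the distributor keeps y when proposing, then x = 120 − 0.77y and y = 120 − 0.8x.
Solving: x = 120(1 − 0.77) / (1 − 0.8·0.77) = 27.6 / 0.384 = 71.875.
The distributor gets 120 − 71.875 = 48.125.

71.88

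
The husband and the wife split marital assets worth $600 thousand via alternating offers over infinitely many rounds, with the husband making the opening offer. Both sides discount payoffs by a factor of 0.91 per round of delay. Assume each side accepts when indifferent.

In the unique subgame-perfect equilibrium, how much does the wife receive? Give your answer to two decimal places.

285.86

In a stationary SPE each proposer offers the other exactly their discounted continuation value.
If the husband keeps x when proposing and the wife keeps y when proposing, then x = 600 − 0.91y and y = 600 − 0.91x.
Solving: x = 600(1 − 0.91) / (1 − 0.91·0.91) = 54 / 0.1719 ≈ 314.1361.
The wife gets 600 − 314.1361 ≈ 285.8639.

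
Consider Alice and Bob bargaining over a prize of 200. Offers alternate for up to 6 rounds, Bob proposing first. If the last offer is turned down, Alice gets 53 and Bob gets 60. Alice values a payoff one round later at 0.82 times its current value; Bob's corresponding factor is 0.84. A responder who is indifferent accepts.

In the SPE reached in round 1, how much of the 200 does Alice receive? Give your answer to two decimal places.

98.78

Round 6 (Alice proposes): Bob gets 60 if talks fail, so Alice offers 60 and keeps 140.
Round 5 (Bob proposes): Alice can get 140 next round, worth 0.82 × 140 = 114.8 now. Bob offers 114.8 and keeps 200 − 114.8 = 85.2.
Round 4 (Alice proposes): Bob can get 85.2 next round, worth 0.84 × 85.2 = 71.568 now; Alice offers that and keeps 128.432.
Round 3 (Bob proposes): Alice can get 128.432 next round, worth 0.82 × 128.432 = 105.31424 now; Bob offers that and keeps 94.68576.
Round 2 (Alice proposes): Bob can get 94.68576 next round, worth 0.84 × 94.68576 = 79.5360384 now. Alice offers 79.5360384 and keeps 200 − 79.5360384 = 120.4639616.
Round 1 (Bob proposes): Alice can get 120.4639616 next round, worth 0.82 × 120.4639616 = 98.780448512 now, so Bob offers 98.780448512, keeping 101.219551488.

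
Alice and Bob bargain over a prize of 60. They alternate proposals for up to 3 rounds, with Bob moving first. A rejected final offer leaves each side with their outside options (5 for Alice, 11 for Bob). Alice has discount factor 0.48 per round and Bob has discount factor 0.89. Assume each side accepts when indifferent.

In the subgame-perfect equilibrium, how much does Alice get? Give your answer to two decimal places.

5.30

Round 3 (Bob proposes): Alice gets 5 if talks fail, so Bob offers 5 and keeps 55.
Round 2 (Alice proposes): Bob can get 55 next round, worth 0.89 × 55 = 48.95 now; Alice offers that and keeps 11.05.
Round 1 (Bob proposes): Alice can get 11.05 next round, worth 0.48 × 11.05 = 5.304 now; Bob offers that and keeps 54.696.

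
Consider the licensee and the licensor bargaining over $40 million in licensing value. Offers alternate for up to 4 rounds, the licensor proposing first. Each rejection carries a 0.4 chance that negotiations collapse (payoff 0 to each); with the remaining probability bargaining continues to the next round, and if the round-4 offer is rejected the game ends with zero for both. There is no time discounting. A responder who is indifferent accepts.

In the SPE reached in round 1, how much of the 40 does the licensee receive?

18.24

Round 4 (the licensee proposes): rejection yields 0 for the licensor; the licensee offers 0 and keeps 40.
Round 3 (the licensor proposes): rejecting gives the licensee an expected 0.6 × 40 = 24; the licensor offers that and keeps 16.
Round 2 (the licensee proposes): rejecting gives the licensor an expected 0.6 × 16 = 9.6; the licensee offers that and keeps 30.4.
Round 1 (the licensor proposes): rejecting gives the licensee an expected 0.6 × 30.4 = 18.24. The licensor offers 18.24 and keeps 40 − 18.24 = 21.76.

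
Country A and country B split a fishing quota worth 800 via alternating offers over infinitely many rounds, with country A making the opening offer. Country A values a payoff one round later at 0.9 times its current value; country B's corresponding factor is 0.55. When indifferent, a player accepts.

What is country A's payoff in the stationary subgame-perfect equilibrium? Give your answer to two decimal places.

712.87

When country A proposes, country B accepts any offer worth at least 0.55 times what country B would get by proposing next round; and vice versa.
This gives x = 800 − 0.55y and y = 800 − 0.9x, where x and y are each side's share when it proposes.
Hence (1 − 0.55·0.9)x = 800(1 − 0.55), i.e. 0.505·x = 360.
x ≈ 712.8713; country B's share is 800 − x ≈ 87.1287.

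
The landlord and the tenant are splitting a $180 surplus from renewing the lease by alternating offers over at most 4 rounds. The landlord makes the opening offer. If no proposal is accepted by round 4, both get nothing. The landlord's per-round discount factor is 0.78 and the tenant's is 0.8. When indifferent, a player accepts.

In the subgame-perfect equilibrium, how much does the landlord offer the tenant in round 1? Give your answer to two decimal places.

121.54

Round 4 (the tenant proposes): rejection yields 0 for the landlord; the tenant offers 0 and keeps 180.
Round 3 (the landlord proposes): the tenant can get 180 next round, worth 0.8 × 180 = 144 now. The landlord offers 144 and keeps 180 − 144 = 36.
Round 2 (the tenant proposes): the landlord can get 36 next round, worth 0.78 × 36 = 28.08 now. The tenant offers 28.08 and keeps 180 − 28.08 = 151.92.
Round 1 (the landlord proposes): the tenant can get 151.92 next round, worth 0.8 × 151.92 = 121.536 now; the landlord offers that and keeps 58.464.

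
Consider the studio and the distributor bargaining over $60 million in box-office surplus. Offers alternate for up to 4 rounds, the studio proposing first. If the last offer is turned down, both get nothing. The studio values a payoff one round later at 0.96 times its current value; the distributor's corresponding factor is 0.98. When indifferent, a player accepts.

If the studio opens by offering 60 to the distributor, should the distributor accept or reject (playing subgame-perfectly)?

Round 4 (the distributor proposes): rejection yields 0 for the studio; the distributor offers 0 and keeps 60.
Round 3 (the studio proposes): the distributor can get 60 next round, worth 0.98 × 60 = 58.8 now; the studio offers that and keeps 1.2.
Round 2 (the distributor proposes): the studio can get 1.2 next round, worth 0.96 × 1.2 = 1.152 now. The distributor offers 1.152 and keeps 60 − 1.152 = 58.848.
So by rejecting in round 1, the distributor gets 58.848 next round, worth 0.98 × 58.848 = 57.67104 now.
Offer 60 ≥ 57.67104, so the distributor accepts.

Accept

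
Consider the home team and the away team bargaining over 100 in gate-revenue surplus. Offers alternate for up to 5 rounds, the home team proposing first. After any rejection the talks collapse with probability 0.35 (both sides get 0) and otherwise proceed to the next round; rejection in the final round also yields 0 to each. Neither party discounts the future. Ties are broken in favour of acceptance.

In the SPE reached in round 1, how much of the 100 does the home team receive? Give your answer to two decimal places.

67.64

By backward induction:
Round 5 (the home team proposes): rejection yields 0 for the away team; the home team offers 0 and keeps 100.
Round 4 (the away team proposes): rejecting gives the home team an expected 0.65 × 100 = 65. The away team offers 65 and keeps 100 − 65 = 35.
Round 3 (the home team proposes): rejecting gives the away team an expected 0.65 × 35 = 22.75; the home team offers that and keeps 77.25.
Round 2 (the away team proposes): rejecting gives the home team an expected 0.65 × 77.25 = 50.2125; the away team offers that and keeps 49.7875.
Round 1 (the home team proposes): rejecting gives the away team an expected 0.65 × 49.7875 = 32.361875, so the home team offers 32.361875, keeping 67.638125.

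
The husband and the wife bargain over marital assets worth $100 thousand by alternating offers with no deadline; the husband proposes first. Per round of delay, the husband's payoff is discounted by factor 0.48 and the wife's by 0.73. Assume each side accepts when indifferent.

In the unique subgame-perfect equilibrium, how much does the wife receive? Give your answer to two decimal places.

When the husband proposes, the wife accepts any offer worth at least 0.73 times what the wife would get by proposing next round; and vice versa.
This gives x = 100 − 0.73y and y = 100 − 0.48x, where x and y are each side's share when it proposes.
Hence (1 − 0.73·0.48)x = 100(1 − 0.73), i.e. 0.6496·x = 27.
x ≈ 41.5640; the wife's share is 100 − x ≈ 58.4360.

58.44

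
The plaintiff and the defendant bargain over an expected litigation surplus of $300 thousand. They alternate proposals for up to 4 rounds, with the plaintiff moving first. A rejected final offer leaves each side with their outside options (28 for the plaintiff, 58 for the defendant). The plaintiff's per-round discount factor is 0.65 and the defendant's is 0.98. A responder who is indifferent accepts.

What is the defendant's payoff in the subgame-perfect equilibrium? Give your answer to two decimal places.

Round 4 (the defendant proposes): the plaintiff gets 28 if talks fail, so the defendant offers 28 and keeps 272.
Round 3 (the plaintiff proposes): the defendant can get 272 next round, worth 0.98 × 272 = 266.56 now; the plaintiff offers that and keeps 33.44.
Round 2 (the defendant proposes): the plaintiff can get 33.44 next round, worth 0.65 × 33.44 = 21.736 now. The defendant offers 21.736 and keeps 300 − 21.736 = 278.264.
Round 1 (the plaintiff proposes): the defendant can get 278.264 next round, worth 0.98 × 278.264 = 272.69872 now. The plaintiff offers 272.69872 and keeps 300 − 272.69872 = 27.30128.

272.70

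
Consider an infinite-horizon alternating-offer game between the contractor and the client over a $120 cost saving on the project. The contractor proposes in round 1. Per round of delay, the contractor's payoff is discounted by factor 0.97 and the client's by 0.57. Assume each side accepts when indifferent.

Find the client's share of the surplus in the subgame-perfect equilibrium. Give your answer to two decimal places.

When the contractor proposes, the client accepts any offer worth at least 0.57 times what the client would get by proposing next round; and vice versa.
This gives x = 120 − 0.57y and y = 120 − 0.97x, where x and y are each side's share when it proposes.
Hence (1 − 0.57·0.97)x = 120(1 − 0.57), i.e. 0.4471·x = 51.6.
x ≈ 115.4104; the client's share is 120 − x ≈ 4.5896.

4.59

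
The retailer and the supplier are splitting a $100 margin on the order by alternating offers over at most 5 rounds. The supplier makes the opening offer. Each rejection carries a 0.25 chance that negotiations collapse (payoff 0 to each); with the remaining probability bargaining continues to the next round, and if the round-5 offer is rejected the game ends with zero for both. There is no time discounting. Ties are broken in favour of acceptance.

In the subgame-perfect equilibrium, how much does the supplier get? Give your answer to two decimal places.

70.70

Round 5 (the supplier proposes): rejection yields 0 for the retailer; the supplier offers 0 and keeps 100.
Round 4 (the retailer proposes): rejecting gives the supplier an expected 0.75 × 100 = 75; the retailer offers that and keeps 25.
Round 3 (the supplier proposes): rejecting gives the retailer an expected 0.75 × 25 = 18.75. The supplier offers 18.75 and keeps 100 − 18.75 = 81.25.
Round 2 (the retailer proposes): rejecting gives the supplier an expected 0.75 × 81.25 = 60.9375, so the retailer offers 60.9375, keeping 39.0625.
Round 1 (the supplier proposes): rejecting gives the retailer an expected 0.75 × 39.0625 = 29.296875; the supplier offers that and keeps 70.703125.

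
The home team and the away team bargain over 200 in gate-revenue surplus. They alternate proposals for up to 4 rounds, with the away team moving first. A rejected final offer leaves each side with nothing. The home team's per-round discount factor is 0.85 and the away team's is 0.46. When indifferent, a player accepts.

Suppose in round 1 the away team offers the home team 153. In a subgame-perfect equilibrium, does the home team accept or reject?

Round 4 (the home team proposes): the away team will accept anything ≥ 0, so the home team offers 0 and keeps 200.
Round 3 (the away team proposes): the home team can get 200 next round, worth 0.85 × 200 = 170 now. The away team offers 170 and keeps 200 − 170 = 30.
Round 2 (the home team proposes): the away team can get 30 next round, worth 0.46 × 30 = 13.8 now, so the home team offers 13.8, keeping 186.2.
So by rejecting in round 1, the home team gets 186.2 next round, worth 0.85 × 186.2 = 158.27 now.
Offer 153 < 158.27, so the home team rejects.

Reject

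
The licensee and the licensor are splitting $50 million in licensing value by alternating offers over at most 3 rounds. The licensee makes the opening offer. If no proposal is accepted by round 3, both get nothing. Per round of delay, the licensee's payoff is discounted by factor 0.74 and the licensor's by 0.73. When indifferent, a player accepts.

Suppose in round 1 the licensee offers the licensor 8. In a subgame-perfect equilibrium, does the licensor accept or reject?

Reject

Round 3 (the licensee proposes): the licensor will accept anything ≥ 0, so the licensee offers 0 and keeps 50.
Round 2 (the licensor proposes): the licensee can get 50 next round, worth 0.74 × 50 = 37 now; the licensor offers that and keeps 13.
So by rejecting in round 1, the licensor gets 13 next round, worth 0.73 × 13 = 9.49 now.
Offer 8 < 9.49, so the licensor rejects.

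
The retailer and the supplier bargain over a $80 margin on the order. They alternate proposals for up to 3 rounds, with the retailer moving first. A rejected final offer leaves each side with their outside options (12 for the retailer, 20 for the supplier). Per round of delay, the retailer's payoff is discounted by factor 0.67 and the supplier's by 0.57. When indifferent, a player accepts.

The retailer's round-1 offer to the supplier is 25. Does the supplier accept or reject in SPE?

Accept

Round 3 (the retailer proposes): the supplier gets 20 if talks fail, so the retailer offers 20 and keeps 60.
Round 2 (the supplier proposes): the retailer can get 60 next round, worth 0.67 × 60 = 40.2 now. The supplier offers 40.2 and keeps 80 − 40.2 = 39.8.
So by rejecting in round 1, the supplier gets 39.8 next round, worth 0.57 × 39.8 = 22.686 now.
Offer 25 ≥ 22.686, so the supplier accepts.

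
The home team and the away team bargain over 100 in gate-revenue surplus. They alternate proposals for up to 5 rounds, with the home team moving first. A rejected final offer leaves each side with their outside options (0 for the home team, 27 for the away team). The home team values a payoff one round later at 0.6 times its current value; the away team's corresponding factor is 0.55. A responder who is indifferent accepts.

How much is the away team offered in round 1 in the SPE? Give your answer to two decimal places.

By backward induction:
Round 5 (the home team proposes): the away team gets 27 if talks fail, so the home team offers 27 and keeps 73.
Round 4 (the away team proposes): the home team can get 73 next round, worth 0.6 × 73 = 43.8 now; the away team offers that and keeps 56.2.
Round 3 (the home team proposes): the away team can get 56.2 next round, worth 0.55 × 56.2 = 30.91 now; the home team offers that and keeps 69.09.
Round 2 (the away team proposes): the home team can get 69.09 next round, worth 0.6 × 69.09 = 41.454 now, so the away team offers 41.454, keeping 58.546.
Round 1 (the home team proposes): the away team can get 58.546 next round, worth 0.55 × 58.546 = 32.2003 now; the home team offers that and keeps 67.7997.

32.20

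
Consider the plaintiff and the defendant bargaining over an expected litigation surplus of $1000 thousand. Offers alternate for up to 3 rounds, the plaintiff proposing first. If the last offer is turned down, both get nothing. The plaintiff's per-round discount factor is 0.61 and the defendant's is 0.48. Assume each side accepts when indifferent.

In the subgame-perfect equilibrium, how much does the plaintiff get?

812.8

Round 3 (the plaintiff proposes): the defendant will accept anything ≥ 0, so the plaintiff offers 0 and keeps 1000.
Round 2 (the defendant proposes): the plaintiff can get 1000 next round, worth 0.61 × 1000 = 610 now. The defendant offers 610 and keeps 1000 − 610 = 390.
Round 1 (the plaintiff proposes): the defendant can get 390 next round, worth 0.48 × 390 = 187.2 now, so the plaintiff offers 187.2, keeping 812.8.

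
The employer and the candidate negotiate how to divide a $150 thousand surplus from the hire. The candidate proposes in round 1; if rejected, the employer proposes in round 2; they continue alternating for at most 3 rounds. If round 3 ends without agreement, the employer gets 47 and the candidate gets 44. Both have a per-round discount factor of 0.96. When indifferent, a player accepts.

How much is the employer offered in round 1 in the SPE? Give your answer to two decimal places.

Solve by backward induction from round 3.
Round 3 (the candidate proposes): the employer gets 47 if talks fail, so the candidate offers 47 and keeps 103.
Round 2 (the employer proposes): the candidate can get 103 next round, worth 0.96 × 103 = 98.88 now; the employer offers that and keeps 51.12.
Round 1 (the candidate proposes): the employer can get 51.12 next round, worth 0.96 × 51.12 = 49.0752 now. The candidate offers 49.0752 and keeps 150 − 49.0752 = 100.9248.

49.08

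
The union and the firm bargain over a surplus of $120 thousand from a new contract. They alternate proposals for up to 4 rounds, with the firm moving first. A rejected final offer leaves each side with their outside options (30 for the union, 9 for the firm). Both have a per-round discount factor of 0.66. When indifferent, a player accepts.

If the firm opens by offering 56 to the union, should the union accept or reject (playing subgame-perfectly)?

Round 4 (the union proposes): the firm gets 9 if talks fail, so the union offers 9 and keeps 111.
Round 3 (the firm proposes): the union can get 111 next round, worth 0.66 × 111 = 73.26 now; the firm offers that and keeps 46.74.
Round 2 (the union proposes): the firm can get 46.74 next round, worth 0.66 × 46.74 = 30.8484 now; the union offers that and keeps 89.1516.
So by rejecting in round 1, the union gets 89.1516 next round, worth 0.66 × 89.1516 = 58.840056 now.
Offer 56 < 58.840056, so the union rejects.

Reject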